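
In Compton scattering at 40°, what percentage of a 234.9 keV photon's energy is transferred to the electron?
0.0971 (or 9.71%)

Calculate initial and final photon energies:

Initial: E₀ = 234.9 keV → λ₀ = 5.2782 pm
Compton shift: Δλ = 0.5676 pm
Final wavelength: λ' = 5.8458 pm
Final energy: E' = 212.0904 keV

Fractional energy loss:
(E₀ - E')/E₀ = (234.9000 - 212.0904)/234.9000
= 22.8096/234.9000
= 0.0971
= 9.71%

(Intermediate values are shown rounded; full precision is carried through to the final answer.)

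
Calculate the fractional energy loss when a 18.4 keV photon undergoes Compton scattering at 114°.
0.0482 (or 4.82%)

Calculate initial and final photon energies:

Initial: E₀ = 18.4 keV → λ₀ = 67.3827 pm
Compton shift: Δλ = 3.4132 pm
Final wavelength: λ' = 70.7959 pm
Final energy: E' = 17.5129 keV

Fractional energy loss:
(E₀ - E')/E₀ = (18.4000 - 17.5129)/18.4000
= 0.8871/18.4000
= 0.0482
= 4.82%

(Intermediate values are shown rounded; full precision is carried through to the final answer.)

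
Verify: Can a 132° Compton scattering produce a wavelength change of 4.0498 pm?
Yes, consistent

Calculate the expected shift for θ = 132°:

Δλ_expected = λ_C(1 - cos(132°))
Δλ_expected = 2.4263 × (1 - cos(132°))
Δλ_expected = 2.4263 × 1.6691
Δλ_expected = 4.0498 pm

Given shift: 4.0498 pm
Expected shift: 4.0498 pm
Difference: 0.0000 pm

The values match. This is consistent with Compton scattering at the stated angle.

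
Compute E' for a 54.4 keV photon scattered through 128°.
46.4164 keV

First convert energy to wavelength:
λ = hc/E, with hc ≈ 1239.842 keV·pm (i.e. 1239.842 eV·nm)

For E = 54.4 keV = 54400 eV:
λ = 1239.842 keV·pm / 54.4 keV
λ = 22.7912 pm

Calculate the Compton shift:
Δλ = λ_C(1 - cos(128°)) = 2.4263 × 1.6157
Δλ = 3.9201 pm

Final wavelength:
λ' = 22.7912 + 3.9201 = 26.7113 pm

Final energy:
E' = hc/λ' = 1239.842 / 26.7113 = 46.4164 keV

(Intermediate values are shown rounded; full precision is carried through to the final answer.)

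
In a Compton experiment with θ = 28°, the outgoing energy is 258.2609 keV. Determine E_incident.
274.5000 keV

Convert final energy to wavelength (hc ≈ 1239.842 keV·pm):
λ' = hc/E' = 1239.842 / 258.2609 = 4.8007 pm

Calculate the Compton shift:
Δλ = λ_C(1 - cos(28°))
Δλ = 2.4263 × (1 - cos(28°))
Δλ = 0.2840 pm

Initial wavelength:
λ = λ' - Δλ = 4.8007 - 0.2840 = 4.5167 pm

Initial energy:
E = hc/λ = 1239.842 / 4.5167 = 274.5000 keV

(Intermediate values are shown rounded; full precision is carried through to the final answer.)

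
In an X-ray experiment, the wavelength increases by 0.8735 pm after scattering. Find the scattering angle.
50.21°

From the Compton formula Δλ = λ_C(1 - cos θ), we can solve for θ:

cos θ = 1 - Δλ/λ_C

Given:
- Δλ = 0.8735 pm
- λ_C = h/(m_e·c) ≈ 2.42631024 pm

cos θ = 1 - 0.8735/2.42631024
cos θ = 1 - 0.360012
cos θ = 0.639988

θ = arccos(0.639988)
θ = 50.21°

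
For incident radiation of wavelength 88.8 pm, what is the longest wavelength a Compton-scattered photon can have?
93.6526 pm (at θ = 180°)

The Compton shift is Δλ = λ_C(1 − cos θ).

Since cos θ ranges from −1 to 1, the factor (1 − cos θ) ranges from 0 to 2; the maximum shift occurs at θ = 180° (backscattering):
Δλ_max = 2λ_C = 2 × 2.4263 pm = 4.8526 pm

Maximum scattered wavelength:
λ'_max = λ₀ + Δλ_max = 88.8 + 4.8526 = 93.6526 pm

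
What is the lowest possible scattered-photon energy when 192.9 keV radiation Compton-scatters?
109.9150 keV (at θ = 180°)

The scattered photon has minimum energy when its wavelength is maximum, i.e., when the Compton shift Δλ = λ_C(1 − cos θ) is maximum. This occurs at θ = 180° (backscattering), giving Δλ_max = 2λ_C = 4.8526 pm.

Initial wavelength: λ₀ = hc/E₀ = 6.4274 pm
Maximum final wavelength: λ'_max = λ₀ + 2λ_C = 6.4274 + 4.8526 = 11.2800 pm
Minimum final energy: E'_min = hc/λ'_max = 109.9150 keV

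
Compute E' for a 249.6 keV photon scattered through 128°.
139.5054 keV

First convert energy to wavelength:
λ = hc/E, with hc ≈ 1239.842 keV·pm (i.e. 1239.842 eV·nm)

For E = 249.6 keV = 249600 eV:
λ = 1239.842 keV·pm / 249.6 keV
λ = 4.9673 pm

Calculate the Compton shift:
Δλ = λ_C(1 - cos(128°)) = 2.4263 × 1.6157
Δλ = 3.9201 pm

Final wavelength:
λ' = 4.9673 + 3.9201 = 8.8874 pm

Final energy:
E' = hc/λ' = 1239.842 / 8.8874 = 139.5054 keV

(Intermediate values are shown rounded; full precision is carried through to the final answer.)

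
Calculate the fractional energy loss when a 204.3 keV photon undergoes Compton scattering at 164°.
0.4395 (or 43.95%)

Calculate initial and final photon energies:

Initial: E₀ = 204.3 keV → λ₀ = 6.0687 pm
Compton shift: Δλ = 4.7586 pm
Final wavelength: λ' = 10.8274 pm
Final energy: E' = 114.5101 keV

Fractional energy loss:
(E₀ - E')/E₀ = (204.3000 - 114.5101)/204.3000
= 89.7899/204.3000
= 0.4395
= 43.95%

(Intermediate values are shown rounded; full precision is carried through to the final answer.)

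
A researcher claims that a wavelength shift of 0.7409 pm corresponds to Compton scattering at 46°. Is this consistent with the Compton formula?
Yes, consistent

Calculate the expected shift for θ = 46°:

Δλ_expected = λ_C(1 - cos(46°))
Δλ_expected = 2.4263 × (1 - cos(46°))
Δλ_expected = 2.4263 × 0.3053
Δλ_expected = 0.7409 pm

Given shift: 0.7409 pm
Expected shift: 0.7409 pm
Difference: 0.0000 pm

The values match. This is consistent with Compton scattering at the stated angle.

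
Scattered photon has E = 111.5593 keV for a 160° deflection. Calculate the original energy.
193.5000 keV

Convert final energy to wavelength (hc ≈ 1239.842 keV·pm):
λ' = hc/E' = 1239.842 / 111.5593 = 11.1137 pm

Calculate the Compton shift:
Δλ = λ_C(1 - cos(160°))
Δλ = 2.4263 × (1 - cos(160°))
Δλ = 4.7063 pm

Initial wavelength:
λ = λ' - Δλ = 11.1137 - 4.7063 = 6.4075 pm

Initial energy:
E = hc/λ = 1239.842 / 6.4075 = 193.5000 keV

(Intermediate values are shown rounded; full precision is carried through to the final answer.)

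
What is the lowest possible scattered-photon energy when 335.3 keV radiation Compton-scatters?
145.0052 keV (at θ = 180°)

The scattered photon has minimum energy when its wavelength is maximum, i.e., when the Compton shift Δλ = λ_C(1 − cos θ) is maximum. This occurs at θ = 180° (backscattering), giving Δλ_max = 2λ_C = 4.8526 pm.

Initial wavelength: λ₀ = hc/E₀ = 3.6977 pm
Maximum final wavelength: λ'_max = λ₀ + 2λ_C = 3.6977 + 4.8526 = 8.5503 pm
Minimum final energy: E'_min = hc/λ'_max = 145.0052 keV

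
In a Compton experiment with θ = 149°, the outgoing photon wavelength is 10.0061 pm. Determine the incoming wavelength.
5.5000 pm

From λ' = λ + Δλ, we have λ = λ' - Δλ

First calculate the Compton shift:
Δλ = λ_C(1 - cos θ)
Δλ = 2.4263 × (1 - cos(149°))
Δλ = 2.4263 × 1.8572
Δλ = 4.5061 pm

Initial wavelength:
λ = λ' - Δλ
λ = 10.0061 - 4.5061
λ = 5.5000 pm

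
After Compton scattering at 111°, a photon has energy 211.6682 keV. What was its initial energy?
484.0001 keV

Convert final energy to wavelength (hc ≈ 1239.842 keV·pm):
λ' = hc/E' = 1239.842 / 211.6682 = 5.8575 pm

Calculate the Compton shift:
Δλ = λ_C(1 - cos(111°))
Δλ = 2.4263 × (1 - cos(111°))
Δλ = 3.2958 pm

Initial wavelength:
λ = λ' - Δλ = 5.8575 - 3.2958 = 2.5617 pm

Initial energy:
E = hc/λ = 1239.842 / 2.5617 = 484.0001 keV

(Intermediate values are shown rounded; full precision is carried through to the final answer.)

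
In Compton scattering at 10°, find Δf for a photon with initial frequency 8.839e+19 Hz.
9.503e+17 Hz (decrease)

Convert frequency to wavelength (c = 299792458 m/s):
λ₀ = c/f₀ = 299792458/8.839e+19 = 3.3917011e-12 m = 3.3917 pm

Calculate Compton shift:
Δλ = λ_C(1 - cos(10°)) = 0.0369 pm

Final wavelength:
λ' = λ₀ + Δλ = 3.3917 + 0.0369 = 3.4286 pm

Final frequency:
f' = c/λ' = 299792458/3.4285622e-12 = 8.7439703e+19 Hz

Frequency shift (decrease):
Δf = f₀ - f' = 8.839e+19 - 8.7439703e+19 = 9.503e+17 Hz

(Intermediate values are shown rounded; full precision is carried through to the final answer.)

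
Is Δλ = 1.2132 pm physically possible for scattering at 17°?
No, inconsistent

Calculate the expected shift for θ = 17°:

Δλ_expected = λ_C(1 - cos(17°))
Δλ_expected = 2.4263 × (1 - cos(17°))
Δλ_expected = 2.4263 × 0.0437
Δλ_expected = 0.1060 pm

Given shift: 1.2132 pm
Expected shift: 0.1060 pm
Difference: 1.1071 pm

The values do not match. The given shift corresponds to θ ≈ 60.0°, not 17°.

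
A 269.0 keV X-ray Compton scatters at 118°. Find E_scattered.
151.6724 keV

First convert energy to wavelength:
λ = hc/E, with hc ≈ 1239.842 keV·pm (i.e. 1239.842 eV·nm)

For E = 269.0 keV = 269000 eV:
λ = 1239.842 keV·pm / 269.0 keV
λ = 4.6091 pm

Calculate the Compton shift:
Δλ = λ_C(1 - cos(118°)) = 2.4263 × 1.4695
Δλ = 3.5654 pm

Final wavelength:
λ' = 4.6091 + 3.5654 = 8.1745 pm

Final energy:
E' = hc/λ' = 1239.842 / 8.1745 = 151.6724 keV

(Intermediate values are shown rounded; full precision is carried through to the final answer.)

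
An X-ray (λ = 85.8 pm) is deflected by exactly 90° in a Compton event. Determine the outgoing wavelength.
88.2263 pm

Using the Compton formula: λ' = λ + λ_C(1 − cos θ)

For θ = 90°, cos θ = 0 (exact) = 0.0000, so:
1 − cos 90° = 1 − (0) = 1.0000

Δλ = λ_C × 1.0000 = 2.4263 × 1.0000 = 2.4263 pm

λ' = 85.8 + 2.4263 = 88.2263 pm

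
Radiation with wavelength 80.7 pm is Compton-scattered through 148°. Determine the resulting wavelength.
85.1839 pm

Using the Compton scattering formula:
λ' = λ + Δλ = λ + λ_C(1 - cos θ)

Given:
- Initial wavelength λ = 80.7 pm
- Scattering angle θ = 148°
- Compton wavelength λ_C ≈ 2.4263 pm

Calculate the shift:
Δλ = 2.4263 × (1 - cos(148°))
Δλ = 2.4263 × 1.8480
Δλ = 4.4839 pm

Final wavelength:
λ' = 80.7 + 4.4839 = 85.1839 pm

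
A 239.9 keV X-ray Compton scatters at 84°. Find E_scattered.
168.8962 keV

First convert energy to wavelength:
λ = hc/E, with hc ≈ 1239.842 keV·pm (i.e. 1239.842 eV·nm)

For E = 239.9 keV = 239900 eV:
λ = 1239.842 keV·pm / 239.9 keV
λ = 5.1682 pm

Calculate the Compton shift:
Δλ = λ_C(1 - cos(84°)) = 2.4263 × 0.8955
Δλ = 2.1727 pm

Final wavelength:
λ' = 5.1682 + 2.1727 = 7.3409 pm

Final energy:
E' = hc/λ' = 1239.842 / 7.3409 = 168.8962 keV

(Intermediate values are shown rounded; full precision is carried through to the final answer.)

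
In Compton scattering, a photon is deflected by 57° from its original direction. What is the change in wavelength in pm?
1.1048 pm

Using the Compton scattering formula:
Δλ = λ_C(1 - cos θ)

where λ_C = h/(m_e·c) ≈ 2.4263 pm is the Compton wavelength of an electron.

For θ = 57°:
cos(57°) = 0.5446
1 - cos(57°) = 0.4554

Δλ = 2.4263 × 0.4554
Δλ = 1.1048 pm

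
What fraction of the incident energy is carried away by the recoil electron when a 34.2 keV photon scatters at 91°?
0.0638 (or 6.38%)

Calculate initial and final photon energies:

Initial: E₀ = 34.2 keV → λ₀ = 36.2527 pm
Compton shift: Δλ = 2.4687 pm
Final wavelength: λ' = 38.7213 pm
Final energy: E' = 32.0196 keV

Fractional energy loss:
(E₀ - E')/E₀ = (34.2000 - 32.0196)/34.2000
= 2.1804/34.2000
= 0.0638
= 6.38%

(Intermediate values are shown rounded; full precision is carried through to the final answer.)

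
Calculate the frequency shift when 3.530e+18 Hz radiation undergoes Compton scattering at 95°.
1.063e+17 Hz (decrease)

Convert frequency to wavelength (c = 299792458 m/s):
λ₀ = c/f₀ = 299792458/3.530e+18 = 8.4927042e-11 m = 84.9270 pm

Calculate Compton shift:
Δλ = λ_C(1 - cos(95°)) = 2.6378 pm

Final wavelength:
λ' = λ₀ + Δλ = 84.9270 + 2.6378 = 87.5648 pm

Final frequency:
f' = c/λ' = 299792458/8.7564819e-11 = 3.4236633e+18 Hz

Frequency shift (decrease):
Δf = f₀ - f' = 3.530e+18 - 3.4236633e+18 = 1.063e+17 Hz

(Intermediate values are shown rounded; full precision is carried through to the final answer.)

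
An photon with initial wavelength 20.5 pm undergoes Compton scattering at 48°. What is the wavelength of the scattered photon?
21.3028 pm

Using the Compton scattering formula:
λ' = λ + Δλ = λ + λ_C(1 - cos θ)

Given:
- Initial wavelength λ = 20.5 pm
- Scattering angle θ = 48°
- Compton wavelength λ_C ≈ 2.4263 pm

Calculate the shift:
Δλ = 2.4263 × (1 - cos(48°))
Δλ = 2.4263 × 0.3309
Δλ = 0.8028 pm

Final wavelength:
λ' = 20.5 + 0.8028 = 21.3028 pm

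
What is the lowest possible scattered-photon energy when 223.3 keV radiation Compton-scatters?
119.1585 keV (at θ = 180°)

The scattered photon has minimum energy when its wavelength is maximum, i.e., when the Compton shift Δλ = λ_C(1 − cos θ) is maximum. This occurs at θ = 180° (backscattering), giving Δλ_max = 2λ_C = 4.8526 pm.

Initial wavelength: λ₀ = hc/E₀ = 5.5524 pm
Maximum final wavelength: λ'_max = λ₀ + 2λ_C = 5.5524 + 4.8526 = 10.4050 pm
Minimum final energy: E'_min = hc/λ'_max = 119.1585 keV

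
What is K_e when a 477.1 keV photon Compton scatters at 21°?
27.8590 keV

By energy conservation: K_e = E_initial - E_final

First find the scattered photon energy:
Initial wavelength: λ = hc/E = 2.5987 pm
Compton shift: Δλ = λ_C(1 - cos(21°)) = 0.1612 pm
Final wavelength: λ' = 2.5987 + 0.1612 = 2.7599 pm
Final photon energy: E' = hc/λ' = 449.2410 keV

Electron kinetic energy:
K_e = E - E' = 477.1000 - 449.2410 = 27.8590 keV

(Intermediate values are shown rounded; full precision is carried through to the final answer.)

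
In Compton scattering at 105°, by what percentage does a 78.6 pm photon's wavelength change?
3.8859%

Calculate the Compton shift:
Δλ = λ_C(1 - cos(105°))
Δλ = 2.4263 × (1 - cos(105°))
Δλ = 2.4263 × 1.2588
Δλ = 3.0543 pm

Percentage change:
(Δλ/λ₀) × 100 = (3.0543/78.6) × 100
= 3.8859%

(Intermediate values are shown rounded; full precision is carried through to the final answer.)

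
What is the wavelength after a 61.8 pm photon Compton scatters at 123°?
65.5478 pm

Using the Compton scattering formula:
λ' = λ + Δλ = λ + λ_C(1 - cos θ)

Given:
- Initial wavelength λ = 61.8 pm
- Scattering angle θ = 123°
- Compton wavelength λ_C ≈ 2.4263 pm

Calculate the shift:
Δλ = 2.4263 × (1 - cos(123°))
Δλ = 2.4263 × 1.5446
Δλ = 3.7478 pm

Final wavelength:
λ' = 61.8 + 3.7478 = 65.5478 pm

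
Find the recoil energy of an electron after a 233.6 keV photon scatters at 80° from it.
64.0496 keV

By energy conservation: K_e = E_initial - E_final

First find the scattered photon energy:
Initial wavelength: λ = hc/E = 5.3075 pm
Compton shift: Δλ = λ_C(1 - cos(80°)) = 2.0050 pm
Final wavelength: λ' = 5.3075 + 2.0050 = 7.3125 pm
Final photon energy: E' = hc/λ' = 169.5504 keV

Electron kinetic energy:
K_e = E - E' = 233.6000 - 169.5504 = 64.0496 keV

(Intermediate values are shown rounded; full precision is carried through to the final answer.)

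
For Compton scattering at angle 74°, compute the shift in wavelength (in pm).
1.7575 pm

Using the Compton scattering formula:
Δλ = λ_C(1 - cos θ)

where λ_C = h/(m_e·c) ≈ 2.4263 pm is the Compton wavelength of an electron.

For θ = 74°:
cos(74°) = 0.2756
1 - cos(74°) = 0.7244

Δλ = 2.4263 × 0.7244
Δλ = 1.7575 pm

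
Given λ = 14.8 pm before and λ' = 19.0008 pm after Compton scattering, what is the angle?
137.00°

First find the wavelength shift:
Δλ = λ' - λ = 19.0008 - 14.8 = 4.2008 pm

Using Δλ = λ_C(1 - cos θ), with λ_C = h/(m_e·c) ≈ 2.42631024 pm:
cos θ = 1 - Δλ/λ_C
cos θ = 1 - 4.2008/2.42631024
cos θ = -0.731353

θ = arccos(-0.731353)
θ = 137.00°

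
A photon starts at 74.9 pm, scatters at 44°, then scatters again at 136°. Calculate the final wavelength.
79.7526 pm

Apply Compton shift twice:

First scattering at θ₁ = 44°:
Δλ₁ = λ_C(1 - cos(44°))
Δλ₁ = 2.4263 × 0.2807
Δλ₁ = 0.6810 pm

After first scattering:
λ₁ = 74.9 + 0.6810 = 75.5810 pm

Second scattering at θ₂ = 136°:
Δλ₂ = λ_C(1 - cos(136°))
Δλ₂ = 2.4263 × 1.7193
Δλ₂ = 4.1717 pm

Final wavelength:
λ₂ = 75.5810 + 4.1717 = 79.7526 pm

Total shift: Δλ_total = 0.6810 + 4.1717 = 4.8526 pm

(Intermediate values are shown rounded; full precision is carried through to the final answer.)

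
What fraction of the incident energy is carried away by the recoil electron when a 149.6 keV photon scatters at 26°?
0.0288 (or 2.88%)

Calculate initial and final photon energies:

Initial: E₀ = 149.6 keV → λ₀ = 8.2877 pm
Compton shift: Δλ = 0.2456 pm
Final wavelength: λ' = 8.5333 pm
Final energy: E' = 145.2950 keV

Fractional energy loss:
(E₀ - E')/E₀ = (149.6000 - 145.2950)/149.6000
= 4.3050/149.6000
= 0.0288
= 2.88%

(Intermediate values are shown rounded; full precision is carried through to the final answer.)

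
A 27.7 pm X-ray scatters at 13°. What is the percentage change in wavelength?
0.2245%

Calculate the Compton shift:
Δλ = λ_C(1 - cos(13°))
Δλ = 2.4263 × (1 - cos(13°))
Δλ = 2.4263 × 0.0256
Δλ = 0.0622 pm

Percentage change:
(Δλ/λ₀) × 100 = (0.0622/27.7) × 100
= 0.2245%

(Intermediate values are shown rounded; full precision is carried through to the final answer.)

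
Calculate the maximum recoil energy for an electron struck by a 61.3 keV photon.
11.8614 keV

Maximum energy transfer occurs at θ = 180° (backscattering).

Initial photon: E₀ = 61.3 keV → λ₀ = 20.2258 pm

Maximum Compton shift (at 180°):
Δλ_max = 2λ_C = 2 × 2.4263 = 4.8526 pm

Final wavelength:
λ' = 20.2258 + 4.8526 = 25.0784 pm

Minimum photon energy (maximum energy to electron):
E'_min = hc/λ' = 49.4386 keV

Maximum electron kinetic energy:
K_max = E₀ - E'_min = 61.3000 - 49.4386 = 11.8614 keV

(Intermediate values are shown rounded; full precision is carried through to the final answer.)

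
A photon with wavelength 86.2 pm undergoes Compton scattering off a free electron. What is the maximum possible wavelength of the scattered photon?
91.0526 pm (at θ = 180°)

The Compton shift is Δλ = λ_C(1 − cos θ).

Since cos θ ranges from −1 to 1, the factor (1 − cos θ) ranges from 0 to 2; the maximum shift occurs at θ = 180° (backscattering):
Δλ_max = 2λ_C = 2 × 2.4263 pm = 4.8526 pm

Maximum scattered wavelength:
λ'_max = λ₀ + Δλ_max = 86.2 + 4.8526 = 91.0526 pm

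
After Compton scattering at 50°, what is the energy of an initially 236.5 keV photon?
202.9477 keV

First convert energy to wavelength:
λ = hc/E, with hc ≈ 1239.842 keV·pm (i.e. 1239.842 eV·nm)

For E = 236.5 keV = 236500 eV:
λ = 1239.842 keV·pm / 236.5 keV
λ = 5.2425 pm

Calculate the Compton shift:
Δλ = λ_C(1 - cos(50°)) = 2.4263 × 0.3572
Δλ = 0.8667 pm

Final wavelength:
λ' = 5.2425 + 0.8667 = 6.1092 pm

Final energy:
E' = hc/λ' = 1239.842 / 6.1092 = 202.9477 keV

(Intermediate values are shown rounded; full precision is carried through to the final answer.)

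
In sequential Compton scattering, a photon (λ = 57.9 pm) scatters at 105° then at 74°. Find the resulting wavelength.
62.7118 pm

Apply Compton shift twice:

First scattering at θ₁ = 105°:
Δλ₁ = λ_C(1 - cos(105°))
Δλ₁ = 2.4263 × 1.2588
Δλ₁ = 3.0543 pm

After first scattering:
λ₁ = 57.9 + 3.0543 = 60.9543 pm

Second scattering at θ₂ = 74°:
Δλ₂ = λ_C(1 - cos(74°))
Δλ₂ = 2.4263 × 0.7244
Δλ₂ = 1.7575 pm

Final wavelength:
λ₂ = 60.9543 + 1.7575 = 62.7118 pm

Total shift: Δλ_total = 3.0543 + 1.7575 = 4.8118 pm

(Intermediate values are shown rounded; full precision is carried through to the final answer.)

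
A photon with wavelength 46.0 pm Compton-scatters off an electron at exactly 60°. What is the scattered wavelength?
47.2132 pm

Using the Compton formula: λ' = λ + λ_C(1 − cos θ)

For θ = 60°, cos θ = 1/2 (exact) = 0.5000, so:
1 − cos 60° = 1 − (1/2) = 0.5000

Δλ = λ_C × 0.5000 = 2.4263 × 0.5000 = 1.2132 pm

λ' = 46.0 + 1.2132 = 47.2132 pm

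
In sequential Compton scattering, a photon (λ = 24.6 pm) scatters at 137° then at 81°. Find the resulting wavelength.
30.8476 pm

Apply Compton shift twice:

First scattering at θ₁ = 137°:
Δλ₁ = λ_C(1 - cos(137°))
Δλ₁ = 2.4263 × 1.7314
Δλ₁ = 4.2008 pm

After first scattering:
λ₁ = 24.6 + 4.2008 = 28.8008 pm

Second scattering at θ₂ = 81°:
Δλ₂ = λ_C(1 - cos(81°))
Δλ₂ = 2.4263 × 0.8436
Δλ₂ = 2.0468 pm

Final wavelength:
λ₂ = 28.8008 + 2.0468 = 30.8476 pm

Total shift: Δλ_total = 4.2008 + 2.0468 = 6.2476 pm

(Intermediate values are shown rounded; full precision is carried through to the final answer.)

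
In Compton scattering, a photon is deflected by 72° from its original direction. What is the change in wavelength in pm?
1.6765 pm

Using the Compton scattering formula:
Δλ = λ_C(1 - cos θ)

where λ_C = h/(m_e·c) ≈ 2.4263 pm is the Compton wavelength of an electron.

For θ = 72°:
cos(72°) = 0.3090
1 - cos(72°) = 0.6910

Δλ = 2.4263 × 0.6910
Δλ = 1.6765 pm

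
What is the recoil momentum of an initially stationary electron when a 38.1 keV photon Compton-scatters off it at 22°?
7.7502e-24 kg·m/s

The electron is initially at rest, so by conservation of momentum:
p⃗_e = p⃗₀ − p⃗'  (incident photon momentum minus scattered photon momentum)

Photon momentum magnitudes (p = h/λ = E/c):
λ₀ = hc/E₀ = 32.5418 pm → p₀ = h/λ₀ = 2.0362e-23 kg·m/s
Δλ = λ_C(1 − cos 22°) = 0.1767 pm
λ' = 32.7185 pm → p' = h/λ' = 2.0252e-23 kg·m/s

The scattered photon makes angle θ = 22° with the incident direction, so by the law of cosines:
|p⃗_e|² = p₀² + p'² − 2p₀p'cos θ
|p⃗_e|² = (2.0362e-23)² + (2.0252e-23)² − 2·2.0362e-23·2.0252e-23·cos(22°)
|p⃗_e| = 7.7502e-24 kg·m/s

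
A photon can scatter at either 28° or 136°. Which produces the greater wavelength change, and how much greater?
136° produces the larger shift by a factor of 14.689

Calculate both shifts using Δλ = λ_C(1 - cos θ):

For θ₁ = 28°:
Δλ₁ = 2.4263 × (1 - cos(28°))
Δλ₁ = 2.4263 × 0.1171
Δλ₁ = 0.2840 pm

For θ₂ = 136°:
Δλ₂ = 2.4263 × (1 - cos(136°))
Δλ₂ = 2.4263 × 1.7193
Δλ₂ = 4.1717 pm

The 136° angle produces the larger shift.
Ratio: 4.1717/0.2840 = 14.689

(Intermediate values are shown rounded; full precision is carried through to the final answer.)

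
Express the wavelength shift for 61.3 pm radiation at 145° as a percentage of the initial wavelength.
7.2004%

Calculate the Compton shift:
Δλ = λ_C(1 - cos(145°))
Δλ = 2.4263 × (1 - cos(145°))
Δλ = 2.4263 × 1.8192
Δλ = 4.4138 pm

Percentage change:
(Δλ/λ₀) × 100 = (4.4138/61.3) × 100
= 7.2004%

(Intermediate values are shown rounded; full precision is carried through to the final answer.)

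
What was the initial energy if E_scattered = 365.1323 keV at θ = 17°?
376.9000 keV

Convert final energy to wavelength (hc ≈ 1239.842 keV·pm):
λ' = hc/E' = 1239.842 / 365.1323 = 3.3956 pm

Calculate the Compton shift:
Δλ = λ_C(1 - cos(17°))
Δλ = 2.4263 × (1 - cos(17°))
Δλ = 0.1060 pm

Initial wavelength:
λ = λ' - Δλ = 3.3956 - 0.1060 = 3.2896 pm

Initial energy:
E = hc/λ = 1239.842 / 3.2896 = 376.9000 keV

(Intermediate values are shown rounded; full precision is carried through to the final answer.)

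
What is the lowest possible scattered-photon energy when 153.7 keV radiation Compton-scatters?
95.9685 keV (at θ = 180°)

The scattered photon has minimum energy when its wavelength is maximum, i.e., when the Compton shift Δλ = λ_C(1 − cos θ) is maximum. This occurs at θ = 180° (backscattering), giving Δλ_max = 2λ_C = 4.8526 pm.

Initial wavelength: λ₀ = hc/E₀ = 8.0666 pm
Maximum final wavelength: λ'_max = λ₀ + 2λ_C = 8.0666 + 4.8526 = 12.9193 pm
Minimum final energy: E'_min = hc/λ'_max = 95.9685 keV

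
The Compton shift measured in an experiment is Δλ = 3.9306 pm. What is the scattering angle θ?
128.32°

From the Compton formula Δλ = λ_C(1 - cos θ), we can solve for θ:

cos θ = 1 - Δλ/λ_C

Given:
- Δλ = 3.9306 pm
- λ_C = h/(m_e·c) ≈ 2.42631024 pm

cos θ = 1 - 3.9306/2.42631024
cos θ = 1 - 1.619991
cos θ = -0.619991

θ = arccos(-0.619991)
θ = 128.32°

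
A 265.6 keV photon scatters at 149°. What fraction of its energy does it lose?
0.4912 (or 49.12%)

Calculate initial and final photon energies:

Initial: E₀ = 265.6 keV → λ₀ = 4.6681 pm
Compton shift: Δλ = 4.5061 pm
Final wavelength: λ' = 9.1741 pm
Final energy: E' = 135.1453 keV

Fractional energy loss:
(E₀ - E')/E₀ = (265.6000 - 135.1453)/265.6000
= 130.4547/265.6000
= 0.4912
= 49.12%

(Intermediate values are shown rounded; full precision is carried through to the final answer.)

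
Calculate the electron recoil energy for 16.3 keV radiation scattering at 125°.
0.7791 keV

By energy conservation: K_e = E_initial - E_final

First find the scattered photon energy:
Initial wavelength: λ = hc/E = 76.0639 pm
Compton shift: Δλ = λ_C(1 - cos(125°)) = 3.8180 pm
Final wavelength: λ' = 76.0639 + 3.8180 = 79.8819 pm
Final photon energy: E' = hc/λ' = 15.5209 keV

Electron kinetic energy:
K_e = E - E' = 16.3000 - 15.5209 = 0.7791 keV

(Intermediate values are shown rounded; full precision is carried through to the final answer.)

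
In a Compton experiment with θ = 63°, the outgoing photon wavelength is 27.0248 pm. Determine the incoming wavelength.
25.7000 pm

From λ' = λ + Δλ, we have λ = λ' - Δλ

First calculate the Compton shift:
Δλ = λ_C(1 - cos θ)
Δλ = 2.4263 × (1 - cos(63°))
Δλ = 2.4263 × 0.5460
Δλ = 1.3248 pm

Initial wavelength:
λ = λ' - Δλ
λ = 27.0248 - 1.3248
λ = 25.7000 pm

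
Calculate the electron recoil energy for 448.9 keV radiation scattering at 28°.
41.8554 keV

By energy conservation: K_e = E_initial - E_final

First find the scattered photon energy:
Initial wavelength: λ = hc/E = 2.7620 pm
Compton shift: Δλ = λ_C(1 - cos(28°)) = 0.2840 pm
Final wavelength: λ' = 2.7620 + 0.2840 = 3.0460 pm
Final photon energy: E' = hc/λ' = 407.0446 keV

Electron kinetic energy:
K_e = E - E' = 448.9000 - 407.0446 = 41.8554 keV

(Intermediate values are shown rounded; full precision is carried through to the final answer.)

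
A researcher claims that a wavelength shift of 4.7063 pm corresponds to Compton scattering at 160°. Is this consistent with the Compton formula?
Yes, consistent

Calculate the expected shift for θ = 160°:

Δλ_expected = λ_C(1 - cos(160°))
Δλ_expected = 2.4263 × (1 - cos(160°))
Δλ_expected = 2.4263 × 1.9397
Δλ_expected = 4.7063 pm

Given shift: 4.7063 pm
Expected shift: 4.7063 pm
Difference: 0.0000 pm

The values match. This is consistent with Compton scattering at the stated angle.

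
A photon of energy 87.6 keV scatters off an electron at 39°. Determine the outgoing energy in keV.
84.3765 keV

First convert energy to wavelength:
λ = hc/E, with hc ≈ 1239.842 keV·pm (i.e. 1239.842 eV·nm)

For E = 87.6 keV = 87600 eV:
λ = 1239.842 keV·pm / 87.6 keV
λ = 14.1534 pm

Calculate the Compton shift:
Δλ = λ_C(1 - cos(39°)) = 2.4263 × 0.2229
Δλ = 0.5407 pm

Final wavelength:
λ' = 14.1534 + 0.5407 = 14.6942 pm

Final energy:
E' = hc/λ' = 1239.842 / 14.6942 = 84.3765 keV

(Intermediate values are shown rounded; full precision is carried through to the final answer.)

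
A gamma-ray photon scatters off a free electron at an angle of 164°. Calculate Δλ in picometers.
4.7586 pm

Using the Compton scattering formula:
Δλ = λ_C(1 - cos θ)

where λ_C = h/(m_e·c) ≈ 2.4263 pm is the Compton wavelength of an electron.

For θ = 164°:
cos(164°) = -0.9613
1 - cos(164°) = 1.9613

Δλ = 2.4263 × 1.9613
Δλ = 4.7586 pm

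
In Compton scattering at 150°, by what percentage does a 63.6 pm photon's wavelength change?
7.1188%

Calculate the Compton shift:
Δλ = λ_C(1 - cos(150°))
Δλ = 2.4263 × (1 - cos(150°))
Δλ = 2.4263 × 1.8660
Δλ = 4.5276 pm

Percentage change:
(Δλ/λ₀) × 100 = (4.5276/63.6) × 100
= 7.1188%

(Intermediate values are shown rounded; full precision is carried through to the final answer.)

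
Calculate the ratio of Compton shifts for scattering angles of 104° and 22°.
104° produces the larger shift by a factor of 17.056

Calculate both shifts using Δλ = λ_C(1 - cos θ):

For θ₁ = 22°:
Δλ₁ = 2.4263 × (1 - cos(22°))
Δλ₁ = 2.4263 × 0.0728
Δλ₁ = 0.1767 pm

For θ₂ = 104°:
Δλ₂ = 2.4263 × (1 - cos(104°))
Δλ₂ = 2.4263 × 1.2419
Δλ₂ = 3.0133 pm

The 104° angle produces the larger shift.
Ratio: 3.0133/0.1767 = 17.056

(Intermediate values are shown rounded; full precision is carried through to the final answer.)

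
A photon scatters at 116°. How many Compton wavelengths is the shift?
1.4384 λ_C

The Compton shift formula is:
Δλ = λ_C(1 - cos θ)

Dividing both sides by λ_C:
Δλ/λ_C = 1 - cos θ

For θ = 116°:
Δλ/λ_C = 1 - cos(116°)
Δλ/λ_C = 1 - -0.4384
Δλ/λ_C = 1.4384

This means the shift is 1.4384 × λ_C = 3.4899 pm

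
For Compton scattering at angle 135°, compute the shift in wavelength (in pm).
4.1420 pm

Using the Compton scattering formula:
Δλ = λ_C(1 - cos θ)

where λ_C = h/(m_e·c) ≈ 2.4263 pm is the Compton wavelength of an electron.

For θ = 135°:
cos(135°) = -0.7071
1 - cos(135°) = 1.7071

Δλ = 2.4263 × 1.7071
Δλ = 4.1420 pm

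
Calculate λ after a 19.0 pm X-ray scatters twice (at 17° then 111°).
22.4018 pm

Apply Compton shift twice:

First scattering at θ₁ = 17°:
Δλ₁ = λ_C(1 - cos(17°))
Δλ₁ = 2.4263 × 0.0437
Δλ₁ = 0.1060 pm

After first scattering:
λ₁ = 19.0 + 0.1060 = 19.1060 pm

Second scattering at θ₂ = 111°:
Δλ₂ = λ_C(1 - cos(111°))
Δλ₂ = 2.4263 × 1.3584
Δλ₂ = 3.2958 pm

Final wavelength:
λ₂ = 19.1060 + 3.2958 = 22.4018 pm

Total shift: Δλ_total = 0.1060 + 3.2958 = 3.4018 pm

(Intermediate values are shown rounded; full precision is carried through to the final answer.)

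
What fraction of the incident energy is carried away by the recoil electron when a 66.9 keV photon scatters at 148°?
0.1948 (or 19.48%)

Calculate initial and final photon energies:

Initial: E₀ = 66.9 keV → λ₀ = 18.5328 pm
Compton shift: Δλ = 4.4839 pm
Final wavelength: λ' = 23.0167 pm
Final energy: E' = 53.8671 keV

Fractional energy loss:
(E₀ - E')/E₀ = (66.9000 - 53.8671)/66.9000
= 13.0329/66.9000
= 0.1948
= 19.48%

(Intermediate values are shown rounded; full precision is carried through to the final answer.)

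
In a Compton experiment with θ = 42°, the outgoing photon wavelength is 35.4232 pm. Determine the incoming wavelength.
34.8000 pm

From λ' = λ + Δλ, we have λ = λ' - Δλ

First calculate the Compton shift:
Δλ = λ_C(1 - cos θ)
Δλ = 2.4263 × (1 - cos(42°))
Δλ = 2.4263 × 0.2569
Δλ = 0.6232 pm

Initial wavelength:
λ = λ' - Δλ
λ = 35.4232 - 0.6232
λ = 34.8000 pm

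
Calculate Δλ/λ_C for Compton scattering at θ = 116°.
1.4384 λ_C

The Compton shift formula is:
Δλ = λ_C(1 - cos θ)

Dividing both sides by λ_C:
Δλ/λ_C = 1 - cos θ

For θ = 116°:
Δλ/λ_C = 1 - cos(116°)
Δλ/λ_C = 1 - -0.4384
Δλ/λ_C = 1.4384

This means the shift is 1.4384 × λ_C = 3.4899 pm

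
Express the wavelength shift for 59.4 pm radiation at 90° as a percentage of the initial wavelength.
4.0847%

Calculate the Compton shift:
Δλ = λ_C(1 - cos(90°))
Δλ = 2.4263 × (1 - cos(90°))
Δλ = 2.4263 × 1.0000
Δλ = 2.4263 pm

Percentage change:
(Δλ/λ₀) × 100 = (2.4263/59.4) × 100
= 4.0847%

(Intermediate values are shown rounded; full precision is carried through to the final answer.)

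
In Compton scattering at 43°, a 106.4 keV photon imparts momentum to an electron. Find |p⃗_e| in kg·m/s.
4.0674e-23 kg·m/s

The electron is initially at rest, so by conservation of momentum:
p⃗_e = p⃗₀ − p⃗'  (incident photon momentum minus scattered photon momentum)

Photon momentum magnitudes (p = h/λ = E/c):
λ₀ = hc/E₀ = 11.6527 pm → p₀ = h/λ₀ = 5.6863e-23 kg·m/s
Δλ = λ_C(1 − cos 43°) = 0.6518 pm
λ' = 12.3045 pm → p' = h/λ' = 5.3851e-23 kg·m/s

The scattered photon makes angle θ = 43° with the incident direction, so by the law of cosines:
|p⃗_e|² = p₀² + p'² − 2p₀p'cos θ
|p⃗_e|² = (5.6863e-23)² + (5.3851e-23)² − 2·5.6863e-23·5.3851e-23·cos(43°)
|p⃗_e| = 4.0674e-23 kg·m/s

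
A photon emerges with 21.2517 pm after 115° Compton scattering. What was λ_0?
17.8000 pm

From λ' = λ + Δλ, we have λ = λ' - Δλ

First calculate the Compton shift:
Δλ = λ_C(1 - cos θ)
Δλ = 2.4263 × (1 - cos(115°))
Δλ = 2.4263 × 1.4226
Δλ = 3.4517 pm

Initial wavelength:
λ = λ' - Δλ
λ = 21.2517 - 3.4517
λ = 17.8000 pm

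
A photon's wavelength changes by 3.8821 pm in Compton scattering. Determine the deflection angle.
126.87°

From the Compton formula Δλ = λ_C(1 - cos θ), we can solve for θ:

cos θ = 1 - Δλ/λ_C

Given:
- Δλ = 3.8821 pm
- λ_C = h/(m_e·c) ≈ 2.42631024 pm

cos θ = 1 - 3.8821/2.42631024
cos θ = 1 - 1.600001
cos θ = -0.600001

θ = arccos(-0.600001)
θ = 126.87°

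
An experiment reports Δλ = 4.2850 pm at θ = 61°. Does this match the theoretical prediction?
No, inconsistent

Calculate the expected shift for θ = 61°:

Δλ_expected = λ_C(1 - cos(61°))
Δλ_expected = 2.4263 × (1 - cos(61°))
Δλ_expected = 2.4263 × 0.5152
Δλ_expected = 1.2500 pm

Given shift: 4.2850 pm
Expected shift: 1.2500 pm
Difference: 3.0350 pm

The values do not match. The given shift corresponds to θ ≈ 140.0°, not 61°.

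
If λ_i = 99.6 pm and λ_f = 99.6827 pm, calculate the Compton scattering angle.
15.00°

First find the wavelength shift:
Δλ = λ' - λ = 99.6827 - 99.6 = 0.0827 pm

Using Δλ = λ_C(1 - cos θ), with λ_C = h/(m_e·c) ≈ 2.42631024 pm:
cos θ = 1 - Δλ/λ_C
cos θ = 1 - 0.0827/2.42631024
cos θ = 0.965915

θ = arccos(0.965915)
θ = 15.00°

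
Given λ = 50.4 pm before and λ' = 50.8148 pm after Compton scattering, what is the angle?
34.00°

First find the wavelength shift:
Δλ = λ' - λ = 50.8148 - 50.4 = 0.4148 pm

Using Δλ = λ_C(1 - cos θ), with λ_C = h/(m_e·c) ≈ 2.42631024 pm:
cos θ = 1 - Δλ/λ_C
cos θ = 1 - 0.4148/2.42631024
cos θ = 0.829041

θ = arccos(0.829041)
θ = 34.00°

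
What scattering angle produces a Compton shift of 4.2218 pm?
137.73°

From the Compton formula Δλ = λ_C(1 - cos θ), we can solve for θ:

cos θ = 1 - Δλ/λ_C

Given:
- Δλ = 4.2218 pm
- λ_C = h/(m_e·c) ≈ 2.42631024 pm

cos θ = 1 - 4.2218/2.42631024
cos θ = 1 - 1.740008
cos θ = -0.740008

θ = arccos(-0.740008)
θ = 137.73°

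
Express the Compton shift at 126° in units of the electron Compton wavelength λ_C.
1.5878 λ_C

The Compton shift formula is:
Δλ = λ_C(1 - cos θ)

Dividing both sides by λ_C:
Δλ/λ_C = 1 - cos θ

For θ = 126°:
Δλ/λ_C = 1 - cos(126°)
Δλ/λ_C = 1 - -0.5878
Δλ/λ_C = 1.5878

This means the shift is 1.5878 × λ_C = 3.8525 pm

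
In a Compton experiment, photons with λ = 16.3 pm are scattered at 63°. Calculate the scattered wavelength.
17.6248 pm

Using the Compton scattering formula:
λ' = λ + Δλ = λ + λ_C(1 - cos θ)

Given:
- Initial wavelength λ = 16.3 pm
- Scattering angle θ = 63°
- Compton wavelength λ_C ≈ 2.4263 pm

Calculate the shift:
Δλ = 2.4263 × (1 - cos(63°))
Δλ = 2.4263 × 0.5460
Δλ = 1.3248 pm

Final wavelength:
λ' = 16.3 + 1.3248 = 17.6248 pm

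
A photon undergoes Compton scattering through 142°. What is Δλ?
4.3383 pm

Using the Compton scattering formula:
Δλ = λ_C(1 - cos θ)

where λ_C = h/(m_e·c) ≈ 2.4263 pm is the Compton wavelength of an electron.

For θ = 142°:
cos(142°) = -0.7880
1 - cos(142°) = 1.7880

Δλ = 2.4263 × 1.7880
Δλ = 4.3383 pm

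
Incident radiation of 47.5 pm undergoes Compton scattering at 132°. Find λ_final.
51.5498 pm

Using the Compton scattering formula:
λ' = λ + Δλ = λ + λ_C(1 - cos θ)

Given:
- Initial wavelength λ = 47.5 pm
- Scattering angle θ = 132°
- Compton wavelength λ_C ≈ 2.4263 pm

Calculate the shift:
Δλ = 2.4263 × (1 - cos(132°))
Δλ = 2.4263 × 1.6691
Δλ = 4.0498 pm

Final wavelength:
λ' = 47.5 + 4.0498 = 51.5498 pm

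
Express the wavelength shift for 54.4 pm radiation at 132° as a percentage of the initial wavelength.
7.4445%

Calculate the Compton shift:
Δλ = λ_C(1 - cos(132°))
Δλ = 2.4263 × (1 - cos(132°))
Δλ = 2.4263 × 1.6691
Δλ = 4.0498 pm

Percentage change:
(Δλ/λ₀) × 100 = (4.0498/54.4) × 100
= 7.4445%

(Intermediate values are shown rounded; full precision is carried through to the final answer.)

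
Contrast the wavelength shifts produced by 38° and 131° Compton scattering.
131° produces the larger shift by a factor of 7.812

Calculate both shifts using Δλ = λ_C(1 - cos θ):

For θ₁ = 38°:
Δλ₁ = 2.4263 × (1 - cos(38°))
Δλ₁ = 2.4263 × 0.2120
Δλ₁ = 0.5144 pm

For θ₂ = 131°:
Δλ₂ = 2.4263 × (1 - cos(131°))
Δλ₂ = 2.4263 × 1.6561
Δλ₂ = 4.0181 pm

The 131° angle produces the larger shift.
Ratio: 4.0181/0.5144 = 7.812

(Intermediate values are shown rounded; full precision is carried through to the final answer.)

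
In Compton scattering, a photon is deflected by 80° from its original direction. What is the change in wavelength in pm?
2.0050 pm

Using the Compton scattering formula:
Δλ = λ_C(1 - cos θ)

where λ_C = h/(m_e·c) ≈ 2.4263 pm is the Compton wavelength of an electron.

For θ = 80°:
cos(80°) = 0.1736
1 - cos(80°) = 0.8264

Δλ = 2.4263 × 0.8264
Δλ = 2.0050 pm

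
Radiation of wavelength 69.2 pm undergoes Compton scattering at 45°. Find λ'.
69.9106 pm

Using the Compton formula: λ' = λ + λ_C(1 − cos θ)

For θ = 45°, cos θ = √2/2 (exact) ≈ 0.7071, so:
1 − cos 45° = 1 − (√2/2) ≈ 0.2929

Δλ = λ_C × 0.2929 = 2.4263 × 0.2929 = 0.7106 pm

λ' = 69.2 + 0.7106 = 69.9106 pm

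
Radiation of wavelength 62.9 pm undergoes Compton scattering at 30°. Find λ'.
63.2251 pm

Using the Compton formula: λ' = λ + λ_C(1 − cos θ)

For θ = 30°, cos θ = √3/2 (exact) ≈ 0.8660, so:
1 − cos 30° = 1 − (√3/2) ≈ 0.1340

Δλ = λ_C × 0.1340 = 2.4263 × 0.1340 = 0.3251 pm

λ' = 62.9 + 0.3251 = 63.2251 pm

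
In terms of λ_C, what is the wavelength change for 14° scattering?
0.0297 λ_C

The Compton shift formula is:
Δλ = λ_C(1 - cos θ)

Dividing both sides by λ_C:
Δλ/λ_C = 1 - cos θ

For θ = 14°:
Δλ/λ_C = 1 - cos(14°)
Δλ/λ_C = 1 - 0.9703
Δλ/λ_C = 0.0297

This means the shift is 0.0297 × λ_C = 0.0721 pm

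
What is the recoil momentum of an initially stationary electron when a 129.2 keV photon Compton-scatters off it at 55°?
6.0955e-23 kg·m/s

The electron is initially at rest, so by conservation of momentum:
p⃗_e = p⃗₀ − p⃗'  (incident photon momentum minus scattered photon momentum)

Photon momentum magnitudes (p = h/λ = E/c):
λ₀ = hc/E₀ = 9.5963 pm → p₀ = h/λ₀ = 6.9048e-23 kg·m/s
Δλ = λ_C(1 − cos 55°) = 1.0346 pm
λ' = 10.6309 pm → p' = h/λ' = 6.2328e-23 kg·m/s

The scattered photon makes angle θ = 55° with the incident direction, so by the law of cosines:
|p⃗_e|² = p₀² + p'² − 2p₀p'cos θ
|p⃗_e|² = (6.9048e-23)² + (6.2328e-23)² − 2·6.9048e-23·6.2328e-23·cos(55°)
|p⃗_e| = 6.0955e-23 kg·m/s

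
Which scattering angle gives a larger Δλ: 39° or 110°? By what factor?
110° produces the larger shift by a factor of 6.022

Calculate both shifts using Δλ = λ_C(1 - cos θ):

For θ₁ = 39°:
Δλ₁ = 2.4263 × (1 - cos(39°))
Δλ₁ = 2.4263 × 0.2229
Δλ₁ = 0.5407 pm

For θ₂ = 110°:
Δλ₂ = 2.4263 × (1 - cos(110°))
Δλ₂ = 2.4263 × 1.3420
Δλ₂ = 3.2562 pm

The 110° angle produces the larger shift.
Ratio: 3.2562/0.5407 = 6.022

(Intermediate values are shown rounded; full precision is carried through to the final answer.)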